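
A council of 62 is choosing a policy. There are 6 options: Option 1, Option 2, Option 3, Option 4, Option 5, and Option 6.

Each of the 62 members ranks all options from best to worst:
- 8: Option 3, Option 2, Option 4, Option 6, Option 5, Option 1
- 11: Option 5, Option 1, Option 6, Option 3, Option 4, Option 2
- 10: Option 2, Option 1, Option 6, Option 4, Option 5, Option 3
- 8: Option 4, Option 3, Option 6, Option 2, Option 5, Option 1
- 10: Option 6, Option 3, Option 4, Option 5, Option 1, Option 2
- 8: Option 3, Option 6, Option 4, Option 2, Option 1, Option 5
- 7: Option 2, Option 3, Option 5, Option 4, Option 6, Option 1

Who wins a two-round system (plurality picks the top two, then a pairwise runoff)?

Round 1 first-place votes: Option 1 0, Option 2 17, Option 3 16, Option 4 8, Option 5 11, Option 6 10. Option 2 and Option 3 advance.
Runoff: Option 2 is ranked above Option 3 on 17 ballots, Option 3 above Option 2 on 45.

Option 3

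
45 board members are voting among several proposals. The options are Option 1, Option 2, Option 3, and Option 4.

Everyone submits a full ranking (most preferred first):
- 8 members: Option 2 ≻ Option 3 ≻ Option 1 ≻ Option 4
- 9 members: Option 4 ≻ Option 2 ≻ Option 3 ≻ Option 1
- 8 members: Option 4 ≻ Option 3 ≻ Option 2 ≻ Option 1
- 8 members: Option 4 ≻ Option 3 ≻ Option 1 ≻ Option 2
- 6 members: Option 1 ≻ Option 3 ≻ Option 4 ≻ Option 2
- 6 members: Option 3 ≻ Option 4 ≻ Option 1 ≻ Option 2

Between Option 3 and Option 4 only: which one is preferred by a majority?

Option 4

Option 3 is ranked above Option 4 on 20 ballots; Option 4 above Option 3 on 25.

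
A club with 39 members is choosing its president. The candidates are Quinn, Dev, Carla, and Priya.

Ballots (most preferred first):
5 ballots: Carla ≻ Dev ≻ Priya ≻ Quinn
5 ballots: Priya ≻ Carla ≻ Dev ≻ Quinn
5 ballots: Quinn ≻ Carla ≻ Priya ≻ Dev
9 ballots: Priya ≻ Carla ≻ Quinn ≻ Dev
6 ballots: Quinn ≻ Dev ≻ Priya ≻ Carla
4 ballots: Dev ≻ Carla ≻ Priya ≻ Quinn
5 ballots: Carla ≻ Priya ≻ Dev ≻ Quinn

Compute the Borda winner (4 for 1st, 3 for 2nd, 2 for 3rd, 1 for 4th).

Quinn: 5×1 + 5×1 + 5×4 + 9×2 + 6×4 + 4×1 + 5×1 = 81
Dev: 5×3 + 5×2 + 5×1 + 9×1 + 6×3 + 4×4 + 5×2 = 83
Carla: 5×4 + 5×3 + 5×3 + 9×3 + 6×1 + 4×3 + 5×4 = 115
Priya: 5×2 + 5×4 + 5×2 + 9×4 + 6×2 + 4×2 + 5×3 = 111

Carla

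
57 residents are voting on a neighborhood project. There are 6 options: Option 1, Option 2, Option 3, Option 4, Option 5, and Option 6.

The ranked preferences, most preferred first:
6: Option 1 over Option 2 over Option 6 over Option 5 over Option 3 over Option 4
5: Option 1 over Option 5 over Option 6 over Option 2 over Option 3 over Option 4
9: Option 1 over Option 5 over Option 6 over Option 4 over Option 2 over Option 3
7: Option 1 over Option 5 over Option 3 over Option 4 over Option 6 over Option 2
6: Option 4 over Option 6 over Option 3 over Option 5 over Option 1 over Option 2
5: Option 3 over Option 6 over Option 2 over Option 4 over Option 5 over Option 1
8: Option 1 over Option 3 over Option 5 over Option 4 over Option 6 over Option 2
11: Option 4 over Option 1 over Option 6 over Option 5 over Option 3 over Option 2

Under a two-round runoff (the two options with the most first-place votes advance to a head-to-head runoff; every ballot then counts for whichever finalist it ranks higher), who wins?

Round 1 first-place votes: Option 1 35, Option 2 0, Option 3 5, Option 4 17, Option 5 0, Option 6 0. Option 1 and Option 4 advance.
Runoff: Option 1 is ranked above Option 4 on 35 ballots, Option 4 above Option 1 on 22.

Option 1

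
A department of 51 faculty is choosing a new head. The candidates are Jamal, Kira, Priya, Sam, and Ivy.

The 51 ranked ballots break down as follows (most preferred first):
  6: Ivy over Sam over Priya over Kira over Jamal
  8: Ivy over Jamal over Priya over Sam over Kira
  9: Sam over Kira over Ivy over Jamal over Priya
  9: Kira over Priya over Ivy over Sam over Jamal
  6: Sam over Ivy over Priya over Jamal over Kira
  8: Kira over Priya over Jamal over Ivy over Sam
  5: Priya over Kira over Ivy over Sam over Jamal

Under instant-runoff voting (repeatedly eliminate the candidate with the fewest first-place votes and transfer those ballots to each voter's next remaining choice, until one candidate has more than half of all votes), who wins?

Round 1: Jamal 0, Kira 17, Priya 5, Sam 15, Ivy 14. Jamal eliminated.
Round 2: Kira 17, Priya 5, Sam 15, Ivy 14. Priya eliminated.
Round 3: Kira 22, Sam 15, Ivy 14. Ivy eliminated.
Round 4: Kira 22, Sam 29. Sam has a majority (≥26).

Sam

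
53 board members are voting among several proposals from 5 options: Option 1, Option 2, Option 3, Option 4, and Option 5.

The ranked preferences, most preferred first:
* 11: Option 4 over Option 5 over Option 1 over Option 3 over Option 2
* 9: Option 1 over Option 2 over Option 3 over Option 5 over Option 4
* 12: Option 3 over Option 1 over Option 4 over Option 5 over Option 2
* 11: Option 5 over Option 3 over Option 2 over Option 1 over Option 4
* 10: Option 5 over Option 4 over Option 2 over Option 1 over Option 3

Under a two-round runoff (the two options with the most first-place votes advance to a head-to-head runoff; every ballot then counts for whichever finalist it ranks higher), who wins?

Option 5

Round 1 first-place votes: Option 1 9, Option 2 0, Option 3 12, Option 4 11, Option 5 21. Option 5 and Option 3 advance.
Runoff: Option 5 is ranked above Option 3 on 32 ballots, Option 3 above Option 5 on 21.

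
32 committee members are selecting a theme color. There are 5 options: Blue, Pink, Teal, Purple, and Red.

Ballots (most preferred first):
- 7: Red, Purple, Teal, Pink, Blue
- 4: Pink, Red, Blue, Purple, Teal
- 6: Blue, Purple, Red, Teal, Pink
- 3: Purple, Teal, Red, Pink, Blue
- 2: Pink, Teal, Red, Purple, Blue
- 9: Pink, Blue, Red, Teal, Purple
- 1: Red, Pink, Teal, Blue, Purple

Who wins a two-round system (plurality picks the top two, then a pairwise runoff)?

Red

Round 1 first-place votes: Blue 6, Pink 15, Teal 0, Purple 3, Red 8. Pink and Red advance.
Runoff: Pink is ranked above Red on 15 ballots, Red above Pink on 17.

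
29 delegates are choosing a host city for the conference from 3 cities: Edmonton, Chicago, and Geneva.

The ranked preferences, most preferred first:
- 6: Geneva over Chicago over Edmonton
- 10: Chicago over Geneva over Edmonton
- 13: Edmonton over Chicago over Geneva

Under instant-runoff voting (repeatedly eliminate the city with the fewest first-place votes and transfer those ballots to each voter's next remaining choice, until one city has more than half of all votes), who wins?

Round 1: Edmonton 13, Chicago 10, Geneva 6. Geneva eliminated.
Round 2: Edmonton 13, Chicago 16. Chicago has a majority (≥15).

Chicago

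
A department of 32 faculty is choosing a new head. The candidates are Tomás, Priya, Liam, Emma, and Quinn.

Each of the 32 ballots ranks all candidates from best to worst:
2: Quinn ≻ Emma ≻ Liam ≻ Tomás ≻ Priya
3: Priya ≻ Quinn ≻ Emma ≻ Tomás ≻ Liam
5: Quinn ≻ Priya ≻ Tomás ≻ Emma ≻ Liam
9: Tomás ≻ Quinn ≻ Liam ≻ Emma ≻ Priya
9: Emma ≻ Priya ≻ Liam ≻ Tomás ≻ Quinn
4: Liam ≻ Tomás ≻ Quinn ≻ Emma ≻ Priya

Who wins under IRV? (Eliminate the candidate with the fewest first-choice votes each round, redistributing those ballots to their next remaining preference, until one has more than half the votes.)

Tomás

Round 1: Tomás 9, Priya 3, Liam 4, Emma 9, Quinn 7. Priya eliminated.
Round 2: Tomás 9, Liam 4, Emma 9, Quinn 10. Liam eliminated.
Round 3: Tomás 13, Emma 9, Quinn 10. Emma eliminated.
Round 4: Tomás 22, Quinn 10. Tomás has a majority (≥17).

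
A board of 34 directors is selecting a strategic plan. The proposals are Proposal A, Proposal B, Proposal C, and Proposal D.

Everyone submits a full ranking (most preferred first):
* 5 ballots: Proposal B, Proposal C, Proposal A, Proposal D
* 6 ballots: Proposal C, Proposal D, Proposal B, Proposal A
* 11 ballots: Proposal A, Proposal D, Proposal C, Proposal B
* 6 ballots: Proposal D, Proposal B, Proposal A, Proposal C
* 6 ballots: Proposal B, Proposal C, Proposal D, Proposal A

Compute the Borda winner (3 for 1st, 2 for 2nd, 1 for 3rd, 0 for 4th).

Proposal A: 5×1 + 6×0 + 11×3 + 6×1 + 6×0 = 44
Proposal B: 5×3 + 6×1 + 11×0 + 6×2 + 6×3 = 51
Proposal C: 5×2 + 6×3 + 11×1 + 6×0 + 6×2 = 51
Proposal D: 5×0 + 6×2 + 11×2 + 6×3 + 6×1 = 58

Proposal D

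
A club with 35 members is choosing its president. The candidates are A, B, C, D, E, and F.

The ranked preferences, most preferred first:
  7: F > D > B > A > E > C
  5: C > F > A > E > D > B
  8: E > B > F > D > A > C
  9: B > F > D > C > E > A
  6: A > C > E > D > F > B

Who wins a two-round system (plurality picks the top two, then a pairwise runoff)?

E

Round 1 first-place votes: A 6, B 9, C 5, D 0, E 8, F 7. B and E advance.
Runoff: B is ranked above E on 16 ballots, E above B on 19.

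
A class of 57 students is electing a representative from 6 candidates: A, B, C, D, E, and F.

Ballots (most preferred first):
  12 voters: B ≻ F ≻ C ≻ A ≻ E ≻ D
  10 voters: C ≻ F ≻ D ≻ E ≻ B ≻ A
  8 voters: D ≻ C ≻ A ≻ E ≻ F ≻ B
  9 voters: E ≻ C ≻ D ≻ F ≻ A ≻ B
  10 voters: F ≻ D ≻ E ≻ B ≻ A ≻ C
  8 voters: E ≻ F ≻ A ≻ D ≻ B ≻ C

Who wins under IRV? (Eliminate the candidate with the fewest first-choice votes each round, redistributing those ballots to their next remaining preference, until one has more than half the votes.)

Round 1: A 0, B 12, C 10, D 8, E 17, F 10. A eliminated.
Round 2: B 12, C 10, D 8, E 17, F 10. D eliminated.
Round 3: B 12, C 18, E 17, F 10. F eliminated.
Round 4: B 12, C 18, E 27. B eliminated.
Round 5: C 30, E 27. C has a majority (≥29).

C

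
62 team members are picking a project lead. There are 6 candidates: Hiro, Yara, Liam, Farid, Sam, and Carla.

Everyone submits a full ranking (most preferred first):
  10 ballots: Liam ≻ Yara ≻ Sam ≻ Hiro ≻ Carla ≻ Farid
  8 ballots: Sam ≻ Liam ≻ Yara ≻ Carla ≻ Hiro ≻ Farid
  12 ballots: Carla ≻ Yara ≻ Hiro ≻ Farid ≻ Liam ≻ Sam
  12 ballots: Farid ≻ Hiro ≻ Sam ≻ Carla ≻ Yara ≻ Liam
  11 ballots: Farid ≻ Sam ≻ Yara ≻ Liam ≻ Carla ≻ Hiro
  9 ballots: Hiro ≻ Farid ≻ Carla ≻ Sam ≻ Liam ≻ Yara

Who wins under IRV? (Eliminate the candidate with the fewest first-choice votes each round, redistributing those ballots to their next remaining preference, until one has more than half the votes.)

Round 1: Hiro 9, Yara 0, Liam 10, Farid 23, Sam 8, Carla 12. Yara eliminated.
Round 2: Hiro 9, Liam 10, Farid 23, Sam 8, Carla 12. Sam eliminated.
Round 3: Hiro 9, Liam 18, Farid 23, Carla 12. Hiro eliminated.
Round 4: Liam 18, Farid 32, Carla 12. Farid has a majority (≥32).

Farid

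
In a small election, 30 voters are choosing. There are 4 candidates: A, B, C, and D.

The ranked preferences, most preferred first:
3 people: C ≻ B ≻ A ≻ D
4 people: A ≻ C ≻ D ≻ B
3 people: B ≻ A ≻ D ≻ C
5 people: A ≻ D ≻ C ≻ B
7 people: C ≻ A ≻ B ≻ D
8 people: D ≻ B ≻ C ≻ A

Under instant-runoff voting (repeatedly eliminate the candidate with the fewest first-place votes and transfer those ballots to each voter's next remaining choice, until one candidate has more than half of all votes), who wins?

C

Round 1: A 9, B 3, C 10, D 8. B eliminated.
Round 2: A 12, C 10, D 8. D eliminated.
Round 3: A 12, C 18. C has a majority (≥16).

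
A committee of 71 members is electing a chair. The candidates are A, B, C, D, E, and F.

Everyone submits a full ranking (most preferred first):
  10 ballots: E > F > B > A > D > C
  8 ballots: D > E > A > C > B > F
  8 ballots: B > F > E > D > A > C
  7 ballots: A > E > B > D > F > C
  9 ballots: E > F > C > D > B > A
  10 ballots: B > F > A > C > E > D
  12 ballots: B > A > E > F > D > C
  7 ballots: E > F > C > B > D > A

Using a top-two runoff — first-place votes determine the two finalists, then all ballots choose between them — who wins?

E

Round 1 first-place votes: A 7, B 30, C 0, D 8, E 26, F 0. B and E advance.
Runoff: B is ranked above E on 30 ballots, E above B on 41.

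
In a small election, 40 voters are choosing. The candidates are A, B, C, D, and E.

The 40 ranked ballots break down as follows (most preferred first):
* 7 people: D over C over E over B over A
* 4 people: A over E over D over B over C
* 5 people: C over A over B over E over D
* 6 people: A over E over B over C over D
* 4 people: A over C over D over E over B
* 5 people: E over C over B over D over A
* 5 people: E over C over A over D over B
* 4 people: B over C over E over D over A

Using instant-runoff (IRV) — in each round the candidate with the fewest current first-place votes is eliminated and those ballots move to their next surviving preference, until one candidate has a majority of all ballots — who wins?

C

Round 1: A 14, B 4, C 5, D 7, E 10. B eliminated.
Round 2: A 14, C 9, D 7, E 10. D eliminated.
Round 3: A 14, C 16, E 10. E eliminated.
Round 4: A 14, C 26. C has a majority (≥21).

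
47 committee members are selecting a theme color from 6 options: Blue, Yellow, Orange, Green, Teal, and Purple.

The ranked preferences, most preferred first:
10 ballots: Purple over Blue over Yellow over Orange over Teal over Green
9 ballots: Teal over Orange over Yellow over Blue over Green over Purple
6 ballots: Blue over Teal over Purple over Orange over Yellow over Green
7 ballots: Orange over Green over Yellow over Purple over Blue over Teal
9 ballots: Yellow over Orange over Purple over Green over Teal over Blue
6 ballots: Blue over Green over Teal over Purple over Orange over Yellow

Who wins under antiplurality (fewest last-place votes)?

Orange

Last-place votes: Blue 9, Yellow 6, Orange 0, Green 16, Teal 7, Purple 9.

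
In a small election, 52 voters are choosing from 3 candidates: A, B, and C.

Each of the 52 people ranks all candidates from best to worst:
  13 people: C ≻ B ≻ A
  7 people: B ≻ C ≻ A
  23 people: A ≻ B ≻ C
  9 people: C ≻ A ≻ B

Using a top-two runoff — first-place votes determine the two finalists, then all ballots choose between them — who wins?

C

Round 1 first-place votes: A 23, B 7, C 22. A and C advance.
Runoff: A is ranked above C on 23 ballots, C above A on 29.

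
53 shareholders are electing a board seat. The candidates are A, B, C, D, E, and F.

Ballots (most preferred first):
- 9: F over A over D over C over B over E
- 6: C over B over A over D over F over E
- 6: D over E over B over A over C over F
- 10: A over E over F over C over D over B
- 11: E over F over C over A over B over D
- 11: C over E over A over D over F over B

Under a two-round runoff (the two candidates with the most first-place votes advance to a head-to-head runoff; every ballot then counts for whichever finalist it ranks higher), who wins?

E

Round 1 first-place votes: A 10, B 0, C 17, D 6, E 11, F 9. C and E advance.
Runoff: C is ranked above E on 26 ballots, E above C on 27.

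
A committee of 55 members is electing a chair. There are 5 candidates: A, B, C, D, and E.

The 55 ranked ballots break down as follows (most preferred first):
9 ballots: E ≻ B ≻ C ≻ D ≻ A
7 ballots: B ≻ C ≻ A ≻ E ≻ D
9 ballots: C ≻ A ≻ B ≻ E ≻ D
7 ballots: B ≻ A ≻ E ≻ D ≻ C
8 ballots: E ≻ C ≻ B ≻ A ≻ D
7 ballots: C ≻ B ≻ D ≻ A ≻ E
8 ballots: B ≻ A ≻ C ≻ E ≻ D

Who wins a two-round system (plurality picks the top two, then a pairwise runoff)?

B

Round 1 first-place votes: A 0, B 22, C 16, D 0, E 17. B and E advance.
Runoff: B is ranked above E on 38 ballots, E above B on 17.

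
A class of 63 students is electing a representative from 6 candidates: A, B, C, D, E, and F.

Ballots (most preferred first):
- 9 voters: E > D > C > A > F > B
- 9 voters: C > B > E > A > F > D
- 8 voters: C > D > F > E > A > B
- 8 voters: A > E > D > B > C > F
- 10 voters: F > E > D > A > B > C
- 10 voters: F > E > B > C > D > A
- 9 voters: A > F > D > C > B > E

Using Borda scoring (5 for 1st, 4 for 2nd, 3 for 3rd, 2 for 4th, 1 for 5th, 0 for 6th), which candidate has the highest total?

A: 9×2 + 9×2 + 8×1 + 8×5 + 10×2 + 10×0 + 9×5 = 149
B: 9×0 + 9×4 + 8×0 + 8×2 + 10×1 + 10×3 + 9×1 = 101
C: 9×3 + 9×5 + 8×5 + 8×1 + 10×0 + 10×2 + 9×2 = 158
D: 9×4 + 9×0 + 8×4 + 8×3 + 10×3 + 10×1 + 9×3 = 159
E: 9×5 + 9×3 + 8×2 + 8×4 + 10×4 + 10×4 + 9×0 = 200
F: 9×1 + 9×1 + 8×3 + 8×0 + 10×5 + 10×5 + 9×4 = 178

E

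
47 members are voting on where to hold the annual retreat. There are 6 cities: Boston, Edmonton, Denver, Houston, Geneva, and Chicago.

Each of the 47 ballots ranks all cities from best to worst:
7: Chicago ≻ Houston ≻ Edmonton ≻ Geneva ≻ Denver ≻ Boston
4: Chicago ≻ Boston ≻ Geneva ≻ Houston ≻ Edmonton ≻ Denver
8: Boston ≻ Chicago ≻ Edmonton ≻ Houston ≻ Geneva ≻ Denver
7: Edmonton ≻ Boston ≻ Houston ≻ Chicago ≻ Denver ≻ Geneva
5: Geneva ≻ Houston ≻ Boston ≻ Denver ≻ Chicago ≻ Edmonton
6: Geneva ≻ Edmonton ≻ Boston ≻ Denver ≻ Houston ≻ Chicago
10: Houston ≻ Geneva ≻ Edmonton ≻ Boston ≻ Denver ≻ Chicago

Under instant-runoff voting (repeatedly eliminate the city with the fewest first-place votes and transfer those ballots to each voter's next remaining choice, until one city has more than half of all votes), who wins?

Geneva

Round 1: Boston 8, Edmonton 7, Denver 0, Houston 10, Geneva 11, Chicago 11. Denver eliminated.
Round 2: Boston 8, Edmonton 7, Houston 10, Geneva 11, Chicago 11. Edmonton eliminated.
Round 3: Boston 15, Houston 10, Geneva 11, Chicago 11. Houston eliminated.
Round 4: Boston 15, Geneva 21, Chicago 11. Chicago eliminated.
Round 5: Boston 19, Geneva 28. Geneva has a majority (≥24).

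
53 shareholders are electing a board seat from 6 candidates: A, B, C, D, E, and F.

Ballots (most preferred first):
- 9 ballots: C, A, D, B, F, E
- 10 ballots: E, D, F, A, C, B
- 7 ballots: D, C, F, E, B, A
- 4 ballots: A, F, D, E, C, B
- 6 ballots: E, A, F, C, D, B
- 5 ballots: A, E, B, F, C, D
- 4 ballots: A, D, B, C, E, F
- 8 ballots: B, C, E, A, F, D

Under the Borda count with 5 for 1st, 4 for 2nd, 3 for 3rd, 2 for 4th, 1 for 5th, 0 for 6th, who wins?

A

A: 9×4 + 10×2 + 7×0 + 4×5 + 6×4 + 5×5 + 4×5 + 8×2 = 161
B: 9×2 + 10×0 + 7×1 + 4×0 + 6×0 + 5×3 + 4×3 + 8×5 = 92
C: 9×5 + 10×1 + 7×4 + 4×1 + 6×2 + 5×1 + 4×2 + 8×4 = 144
D: 9×3 + 10×4 + 7×5 + 4×3 + 6×1 + 5×0 + 4×4 + 8×0 = 136
E: 9×0 + 10×5 + 7×2 + 4×2 + 6×5 + 5×4 + 4×1 + 8×3 = 150
F: 9×1 + 10×3 + 7×3 + 4×4 + 6×3 + 5×2 + 4×0 + 8×1 = 112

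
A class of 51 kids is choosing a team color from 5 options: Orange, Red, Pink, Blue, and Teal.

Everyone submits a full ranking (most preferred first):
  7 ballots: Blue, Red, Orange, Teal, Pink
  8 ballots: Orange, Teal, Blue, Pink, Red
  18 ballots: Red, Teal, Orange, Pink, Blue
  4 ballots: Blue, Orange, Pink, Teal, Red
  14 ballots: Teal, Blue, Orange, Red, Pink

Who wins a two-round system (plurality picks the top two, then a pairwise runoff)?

Teal

Round 1 first-place votes: Orange 8, Red 18, Pink 0, Blue 11, Teal 14. Red and Teal advance.
Runoff: Red is ranked above Teal on 25 ballots, Teal above Red on 26.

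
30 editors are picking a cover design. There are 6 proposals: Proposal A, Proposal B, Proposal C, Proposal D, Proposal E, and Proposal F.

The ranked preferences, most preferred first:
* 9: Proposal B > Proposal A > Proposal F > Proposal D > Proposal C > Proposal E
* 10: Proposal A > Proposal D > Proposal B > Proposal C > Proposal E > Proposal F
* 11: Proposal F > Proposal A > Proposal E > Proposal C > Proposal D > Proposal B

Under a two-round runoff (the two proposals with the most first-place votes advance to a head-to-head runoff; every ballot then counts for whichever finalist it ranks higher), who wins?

Proposal A

Round 1 first-place votes: Proposal A 10, Proposal B 9, Proposal C 0, Proposal D 0, Proposal E 0, Proposal F 11. Proposal F and Proposal A advance.
Runoff: Proposal F is ranked above Proposal A on 11 ballots, Proposal A above Proposal F on 19.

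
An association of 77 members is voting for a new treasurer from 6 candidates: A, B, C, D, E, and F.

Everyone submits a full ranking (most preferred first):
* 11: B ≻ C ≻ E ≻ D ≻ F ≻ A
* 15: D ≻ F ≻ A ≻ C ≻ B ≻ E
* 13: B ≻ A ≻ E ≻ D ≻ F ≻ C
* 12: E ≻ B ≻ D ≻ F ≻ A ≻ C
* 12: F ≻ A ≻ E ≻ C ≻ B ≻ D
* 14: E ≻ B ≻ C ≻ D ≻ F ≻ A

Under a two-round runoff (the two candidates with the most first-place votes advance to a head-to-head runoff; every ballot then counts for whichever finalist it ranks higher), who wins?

Round 1 first-place votes: A 0, B 24, C 0, D 15, E 26, F 12. E and B advance.
Runoff: E is ranked above B on 38 ballots, B above E on 39.

B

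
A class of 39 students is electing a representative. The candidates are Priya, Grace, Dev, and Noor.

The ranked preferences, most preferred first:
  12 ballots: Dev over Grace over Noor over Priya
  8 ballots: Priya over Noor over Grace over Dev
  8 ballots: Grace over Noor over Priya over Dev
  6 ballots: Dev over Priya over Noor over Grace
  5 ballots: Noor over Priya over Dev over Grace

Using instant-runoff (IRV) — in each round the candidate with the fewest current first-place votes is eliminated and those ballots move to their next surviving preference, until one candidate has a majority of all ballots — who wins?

Round 1: Priya 8, Grace 8, Dev 18, Noor 5. Noor eliminated.
Round 2: Priya 13, Grace 8, Dev 18. Grace eliminated.
Round 3: Priya 21, Dev 18. Priya has a majority (≥20).

Priya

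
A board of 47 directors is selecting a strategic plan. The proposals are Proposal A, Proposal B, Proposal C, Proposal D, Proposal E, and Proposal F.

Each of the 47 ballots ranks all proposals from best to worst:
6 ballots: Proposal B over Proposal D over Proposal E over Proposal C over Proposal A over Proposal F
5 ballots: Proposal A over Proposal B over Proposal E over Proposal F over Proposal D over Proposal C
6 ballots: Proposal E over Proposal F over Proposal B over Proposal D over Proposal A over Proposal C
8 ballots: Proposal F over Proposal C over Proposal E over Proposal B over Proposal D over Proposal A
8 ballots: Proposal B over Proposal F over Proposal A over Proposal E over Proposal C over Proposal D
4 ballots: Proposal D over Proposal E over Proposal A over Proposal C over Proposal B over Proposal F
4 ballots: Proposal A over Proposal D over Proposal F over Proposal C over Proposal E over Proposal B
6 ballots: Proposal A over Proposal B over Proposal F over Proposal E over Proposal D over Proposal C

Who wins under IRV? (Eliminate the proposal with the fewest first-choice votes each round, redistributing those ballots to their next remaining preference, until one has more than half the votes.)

Proposal E

Round 1: Proposal A 15, Proposal B 14, Proposal C 0, Proposal D 4, Proposal E 6, Proposal F 8. Proposal C eliminated.
Round 2: Proposal A 15, Proposal B 14, Proposal D 4, Proposal E 6, Proposal F 8. Proposal D eliminated.
Round 3: Proposal A 15, Proposal B 14, Proposal E 10, Proposal F 8. Proposal F eliminated.
Round 4: Proposal A 15, Proposal B 14, Proposal E 18. Proposal B eliminated.
Round 5: Proposal A 23, Proposal E 24. Proposal E has a majority (≥24).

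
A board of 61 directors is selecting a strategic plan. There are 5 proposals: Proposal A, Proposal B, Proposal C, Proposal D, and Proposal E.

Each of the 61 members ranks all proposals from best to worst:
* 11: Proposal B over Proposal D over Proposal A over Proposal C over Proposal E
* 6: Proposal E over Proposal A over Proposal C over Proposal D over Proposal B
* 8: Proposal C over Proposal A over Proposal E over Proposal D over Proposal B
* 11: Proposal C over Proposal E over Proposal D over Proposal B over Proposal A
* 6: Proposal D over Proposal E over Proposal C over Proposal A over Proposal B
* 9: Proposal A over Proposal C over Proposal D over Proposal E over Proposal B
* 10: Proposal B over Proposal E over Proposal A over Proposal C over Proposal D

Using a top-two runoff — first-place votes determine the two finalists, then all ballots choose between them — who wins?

Proposal C

Round 1 first-place votes: Proposal A 9, Proposal B 21, Proposal C 19, Proposal D 6, Proposal E 6. Proposal B and Proposal C advance.
Runoff: Proposal B is ranked above Proposal C on 21 ballots, Proposal C above Proposal B on 40.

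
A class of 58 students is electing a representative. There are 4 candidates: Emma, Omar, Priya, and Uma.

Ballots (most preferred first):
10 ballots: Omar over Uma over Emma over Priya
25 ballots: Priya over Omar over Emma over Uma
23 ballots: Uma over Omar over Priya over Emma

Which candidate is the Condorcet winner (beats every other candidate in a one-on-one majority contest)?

Omar vs Emma: 58–0
Omar vs Priya: 33–25
Omar vs Uma: 35–23
Omar beats every other candidate.

Omar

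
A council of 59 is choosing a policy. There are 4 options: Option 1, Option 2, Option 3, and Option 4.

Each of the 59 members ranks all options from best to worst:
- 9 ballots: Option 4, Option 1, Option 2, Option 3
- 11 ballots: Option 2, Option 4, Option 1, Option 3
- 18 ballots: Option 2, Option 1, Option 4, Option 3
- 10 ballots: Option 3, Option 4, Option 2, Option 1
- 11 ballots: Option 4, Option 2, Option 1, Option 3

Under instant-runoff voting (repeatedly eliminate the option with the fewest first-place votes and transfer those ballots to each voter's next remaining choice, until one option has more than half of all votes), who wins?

Option 4

Round 1: Option 1 0, Option 2 29, Option 3 10, Option 4 20. Option 1 eliminated.
Round 2: Option 2 29, Option 3 10, Option 4 20. Option 3 eliminated.
Round 3: Option 2 29, Option 4 30. Option 4 has a majority (≥30).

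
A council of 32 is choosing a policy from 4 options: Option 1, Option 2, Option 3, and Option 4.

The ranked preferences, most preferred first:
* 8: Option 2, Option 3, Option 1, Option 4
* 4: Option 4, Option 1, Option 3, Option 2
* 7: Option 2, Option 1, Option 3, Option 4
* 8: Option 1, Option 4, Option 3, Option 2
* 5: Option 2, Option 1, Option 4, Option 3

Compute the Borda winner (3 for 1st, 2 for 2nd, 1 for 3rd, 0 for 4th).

Option 1: 8×1 + 4×2 + 7×2 + 8×3 + 5×2 = 64
Option 2: 8×3 + 4×0 + 7×3 + 8×0 + 5×3 = 60
Option 3: 8×2 + 4×1 + 7×1 + 8×1 + 5×0 = 35
Option 4: 8×0 + 4×3 + 7×0 + 8×2 + 5×1 = 33

Option 1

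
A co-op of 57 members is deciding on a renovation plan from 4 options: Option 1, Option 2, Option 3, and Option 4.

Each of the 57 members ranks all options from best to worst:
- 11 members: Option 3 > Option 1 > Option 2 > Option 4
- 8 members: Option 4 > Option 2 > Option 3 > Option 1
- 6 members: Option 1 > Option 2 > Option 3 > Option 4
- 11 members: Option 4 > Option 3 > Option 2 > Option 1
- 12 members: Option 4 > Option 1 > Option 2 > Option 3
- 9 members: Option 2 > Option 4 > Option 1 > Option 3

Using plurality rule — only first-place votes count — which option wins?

Option 4

First-place votes: Option 1 6, Option 2 9, Option 3 11, Option 4 31.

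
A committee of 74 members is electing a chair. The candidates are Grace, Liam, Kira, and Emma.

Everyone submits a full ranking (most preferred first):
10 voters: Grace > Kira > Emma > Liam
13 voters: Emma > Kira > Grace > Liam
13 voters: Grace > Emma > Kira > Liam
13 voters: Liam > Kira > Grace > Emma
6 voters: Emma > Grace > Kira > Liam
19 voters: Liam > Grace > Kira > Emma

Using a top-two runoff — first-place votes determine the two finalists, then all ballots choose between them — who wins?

Grace

Round 1 first-place votes: Grace 23, Liam 32, Kira 0, Emma 19. Liam and Grace advance.
Runoff: Liam is ranked above Grace on 32 ballots, Grace above Liam on 42.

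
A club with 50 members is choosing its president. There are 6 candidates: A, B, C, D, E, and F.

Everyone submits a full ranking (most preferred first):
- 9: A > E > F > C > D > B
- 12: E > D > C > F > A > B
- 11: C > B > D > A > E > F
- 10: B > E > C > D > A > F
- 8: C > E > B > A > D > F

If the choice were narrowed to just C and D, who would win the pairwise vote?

C

C is ranked above D on 38 ballots; D above C on 12.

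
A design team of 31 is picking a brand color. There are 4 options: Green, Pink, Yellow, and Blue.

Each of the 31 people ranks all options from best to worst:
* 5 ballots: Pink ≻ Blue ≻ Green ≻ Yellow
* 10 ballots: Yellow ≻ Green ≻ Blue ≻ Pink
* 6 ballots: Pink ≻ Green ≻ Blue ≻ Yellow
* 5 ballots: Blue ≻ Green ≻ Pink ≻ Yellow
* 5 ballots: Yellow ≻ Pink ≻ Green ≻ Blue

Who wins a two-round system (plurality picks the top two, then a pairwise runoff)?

Round 1 first-place votes: Green 0, Pink 11, Yellow 15, Blue 5. Yellow and Pink advance.
Runoff: Yellow is ranked above Pink on 15 ballots, Pink above Yellow on 16.

Pink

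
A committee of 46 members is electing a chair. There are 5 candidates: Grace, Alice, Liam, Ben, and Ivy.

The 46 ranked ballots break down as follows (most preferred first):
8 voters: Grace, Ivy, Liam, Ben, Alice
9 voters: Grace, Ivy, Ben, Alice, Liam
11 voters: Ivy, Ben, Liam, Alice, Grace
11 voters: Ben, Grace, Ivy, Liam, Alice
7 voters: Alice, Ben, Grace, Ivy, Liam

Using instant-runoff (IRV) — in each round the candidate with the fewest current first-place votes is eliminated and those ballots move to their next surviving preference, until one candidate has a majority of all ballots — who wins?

Ben

Round 1: Grace 17, Alice 7, Liam 0, Ben 11, Ivy 11. Liam eliminated.
Round 2: Grace 17, Alice 7, Ben 11, Ivy 11. Alice eliminated.
Round 3: Grace 17, Ben 18, Ivy 11. Ivy eliminated.
Round 4: Grace 17, Ben 29. Ben has a majority (≥24).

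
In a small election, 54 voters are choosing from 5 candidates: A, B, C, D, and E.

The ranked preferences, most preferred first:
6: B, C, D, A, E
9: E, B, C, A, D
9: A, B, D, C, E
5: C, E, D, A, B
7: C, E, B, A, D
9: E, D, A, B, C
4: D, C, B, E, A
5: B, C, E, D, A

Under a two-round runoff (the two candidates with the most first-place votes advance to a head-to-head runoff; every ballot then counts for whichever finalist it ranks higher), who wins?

Round 1 first-place votes: A 9, B 11, C 12, D 4, E 18. E and C advance.
Runoff: E is ranked above C on 18 ballots, C above E on 36.

C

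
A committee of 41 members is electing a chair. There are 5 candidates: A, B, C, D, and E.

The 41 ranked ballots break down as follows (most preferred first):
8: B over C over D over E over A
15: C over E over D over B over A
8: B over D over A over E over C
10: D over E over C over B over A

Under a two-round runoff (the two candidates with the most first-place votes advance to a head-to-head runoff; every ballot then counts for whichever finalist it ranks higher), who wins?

Round 1 first-place votes: A 0, B 16, C 15, D 10, E 0. B and C advance.
Runoff: B is ranked above C on 16 ballots, C above B on 25.

C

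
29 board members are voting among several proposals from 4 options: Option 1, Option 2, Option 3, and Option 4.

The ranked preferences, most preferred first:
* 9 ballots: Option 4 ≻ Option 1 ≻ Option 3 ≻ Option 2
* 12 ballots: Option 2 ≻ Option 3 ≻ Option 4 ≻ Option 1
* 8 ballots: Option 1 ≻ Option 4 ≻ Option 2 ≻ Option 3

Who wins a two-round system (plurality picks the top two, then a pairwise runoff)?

Round 1 first-place votes: Option 1 8, Option 2 12, Option 3 0, Option 4 9. Option 2 and Option 4 advance.
Runoff: Option 2 is ranked above Option 4 on 12 ballots, Option 4 above Option 2 on 17.

Option 4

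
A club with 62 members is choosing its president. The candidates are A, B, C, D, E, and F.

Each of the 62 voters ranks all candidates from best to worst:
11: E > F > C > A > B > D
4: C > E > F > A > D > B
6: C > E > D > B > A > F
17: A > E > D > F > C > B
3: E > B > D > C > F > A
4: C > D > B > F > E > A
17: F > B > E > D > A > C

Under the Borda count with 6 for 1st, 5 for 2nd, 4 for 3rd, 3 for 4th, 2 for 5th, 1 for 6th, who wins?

E

A: 11×3 + 4×3 + 6×2 + 17×6 + 3×1 + 4×1 + 17×2 = 200
B: 11×2 + 4×1 + 6×3 + 17×1 + 3×5 + 4×4 + 17×5 = 177
C: 11×4 + 4×6 + 6×6 + 17×2 + 3×3 + 4×6 + 17×1 = 188
D: 11×1 + 4×2 + 6×4 + 17×4 + 3×4 + 4×5 + 17×3 = 194
E: 11×6 + 4×5 + 6×5 + 17×5 + 3×6 + 4×2 + 17×4 = 295
F: 11×5 + 4×4 + 6×1 + 17×3 + 3×2 + 4×3 + 17×6 = 248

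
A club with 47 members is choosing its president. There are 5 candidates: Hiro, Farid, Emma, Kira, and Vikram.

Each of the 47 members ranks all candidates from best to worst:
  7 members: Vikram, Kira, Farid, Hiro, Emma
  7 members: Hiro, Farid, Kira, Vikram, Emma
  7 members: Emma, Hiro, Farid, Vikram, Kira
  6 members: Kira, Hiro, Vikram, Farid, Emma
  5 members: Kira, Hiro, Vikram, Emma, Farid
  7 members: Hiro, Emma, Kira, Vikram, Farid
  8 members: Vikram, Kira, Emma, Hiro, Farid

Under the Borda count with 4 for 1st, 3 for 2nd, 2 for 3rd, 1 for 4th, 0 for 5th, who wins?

Hiro: 7×1 + 7×4 + 7×3 + 6×3 + 5×3 + 7×4 + 8×1 = 125
Farid: 7×2 + 7×3 + 7×2 + 6×1 + 5×0 + 7×0 + 8×0 = 55
Emma: 7×0 + 7×0 + 7×4 + 6×0 + 5×1 + 7×3 + 8×2 = 70
Kira: 7×3 + 7×2 + 7×0 + 6×4 + 5×4 + 7×2 + 8×3 = 117
Vikram: 7×4 + 7×1 + 7×1 + 6×2 + 5×2 + 7×1 + 8×4 = 103

Hiro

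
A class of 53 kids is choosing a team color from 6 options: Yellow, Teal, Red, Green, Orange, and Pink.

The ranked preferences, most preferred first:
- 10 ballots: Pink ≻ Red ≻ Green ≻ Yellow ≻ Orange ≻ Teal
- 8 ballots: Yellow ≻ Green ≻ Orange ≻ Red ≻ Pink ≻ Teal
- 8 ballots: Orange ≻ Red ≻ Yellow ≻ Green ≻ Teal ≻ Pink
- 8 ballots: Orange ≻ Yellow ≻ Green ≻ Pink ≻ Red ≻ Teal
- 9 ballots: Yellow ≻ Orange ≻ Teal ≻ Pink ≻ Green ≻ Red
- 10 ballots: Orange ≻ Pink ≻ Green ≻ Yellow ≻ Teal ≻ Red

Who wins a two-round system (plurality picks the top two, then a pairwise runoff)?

Round 1 first-place votes: Yellow 17, Teal 0, Red 0, Green 0, Orange 26, Pink 10. Orange and Yellow advance.
Runoff: Orange is ranked above Yellow on 26 ballots, Yellow above Orange on 27.

Yellow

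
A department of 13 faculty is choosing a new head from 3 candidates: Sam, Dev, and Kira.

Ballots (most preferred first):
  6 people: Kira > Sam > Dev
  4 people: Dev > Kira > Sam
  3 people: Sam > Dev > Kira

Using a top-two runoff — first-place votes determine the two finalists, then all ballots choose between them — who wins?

Dev

Round 1 first-place votes: Sam 3, Dev 4, Kira 6. Kira and Dev advance.
Runoff: Kira is ranked above Dev on 6 ballots, Dev above Kira on 7.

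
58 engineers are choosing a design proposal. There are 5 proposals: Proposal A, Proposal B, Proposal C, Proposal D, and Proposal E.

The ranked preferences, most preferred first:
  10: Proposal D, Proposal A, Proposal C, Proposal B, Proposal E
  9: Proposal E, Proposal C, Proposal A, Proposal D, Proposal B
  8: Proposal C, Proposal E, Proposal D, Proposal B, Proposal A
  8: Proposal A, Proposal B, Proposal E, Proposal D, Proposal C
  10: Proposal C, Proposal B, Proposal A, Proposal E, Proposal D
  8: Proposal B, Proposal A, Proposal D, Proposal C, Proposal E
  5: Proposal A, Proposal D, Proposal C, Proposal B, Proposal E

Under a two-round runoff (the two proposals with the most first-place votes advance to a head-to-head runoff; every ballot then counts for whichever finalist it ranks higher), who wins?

Proposal A

Round 1 first-place votes: Proposal A 13, Proposal B 8, Proposal C 18, Proposal D 10, Proposal E 9. Proposal C and Proposal A advance.
Runoff: Proposal C is ranked above Proposal A on 27 ballots, Proposal A above Proposal C on 31.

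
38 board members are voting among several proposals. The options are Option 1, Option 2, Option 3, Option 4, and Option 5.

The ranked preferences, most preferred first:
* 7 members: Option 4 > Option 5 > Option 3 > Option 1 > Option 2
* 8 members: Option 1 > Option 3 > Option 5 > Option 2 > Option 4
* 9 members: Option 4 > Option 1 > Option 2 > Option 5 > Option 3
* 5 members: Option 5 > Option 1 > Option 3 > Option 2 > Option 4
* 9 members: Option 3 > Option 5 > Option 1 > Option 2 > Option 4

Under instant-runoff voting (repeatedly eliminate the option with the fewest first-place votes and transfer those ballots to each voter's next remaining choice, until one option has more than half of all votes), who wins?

Round 1: Option 1 8, Option 2 0, Option 3 9, Option 4 16, Option 5 5. Option 2 eliminated.
Round 2: Option 1 8, Option 3 9, Option 4 16, Option 5 5. Option 5 eliminated.
Round 3: Option 1 13, Option 3 9, Option 4 16. Option 3 eliminated.
Round 4: Option 1 22, Option 4 16. Option 1 has a majority (≥20).

Option 1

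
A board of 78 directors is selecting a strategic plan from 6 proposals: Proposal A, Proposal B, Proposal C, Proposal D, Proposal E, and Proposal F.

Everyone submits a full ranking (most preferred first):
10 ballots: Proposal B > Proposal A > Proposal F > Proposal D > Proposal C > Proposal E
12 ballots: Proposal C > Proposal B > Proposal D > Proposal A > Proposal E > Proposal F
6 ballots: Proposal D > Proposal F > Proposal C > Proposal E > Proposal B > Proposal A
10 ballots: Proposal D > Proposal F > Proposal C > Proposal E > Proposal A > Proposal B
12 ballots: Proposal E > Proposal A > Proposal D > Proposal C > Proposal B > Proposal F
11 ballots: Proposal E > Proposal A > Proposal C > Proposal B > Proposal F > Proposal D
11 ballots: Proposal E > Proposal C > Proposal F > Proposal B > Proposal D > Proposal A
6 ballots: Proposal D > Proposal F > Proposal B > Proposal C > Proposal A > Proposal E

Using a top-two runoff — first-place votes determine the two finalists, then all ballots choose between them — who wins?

Round 1 first-place votes: Proposal A 0, Proposal B 10, Proposal C 12, Proposal D 22, Proposal E 34, Proposal F 0. Proposal E and Proposal D advance.
Runoff: Proposal E is ranked above Proposal D on 34 ballots, Proposal D above Proposal E on 44.

Proposal D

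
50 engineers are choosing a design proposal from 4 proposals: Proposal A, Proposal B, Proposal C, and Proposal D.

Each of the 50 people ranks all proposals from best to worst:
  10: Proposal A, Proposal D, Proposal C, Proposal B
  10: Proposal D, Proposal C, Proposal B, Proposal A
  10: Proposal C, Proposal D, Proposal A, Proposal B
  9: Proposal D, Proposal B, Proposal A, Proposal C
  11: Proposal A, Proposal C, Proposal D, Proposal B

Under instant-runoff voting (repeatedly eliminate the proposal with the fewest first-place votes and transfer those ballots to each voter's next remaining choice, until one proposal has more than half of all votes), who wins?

Round 1: Proposal A 21, Proposal B 0, Proposal C 10, Proposal D 19. Proposal B eliminated.
Round 2: Proposal A 21, Proposal C 10, Proposal D 19. Proposal C eliminated.
Round 3: Proposal A 21, Proposal D 29. Proposal D has a majority (≥26).

Proposal D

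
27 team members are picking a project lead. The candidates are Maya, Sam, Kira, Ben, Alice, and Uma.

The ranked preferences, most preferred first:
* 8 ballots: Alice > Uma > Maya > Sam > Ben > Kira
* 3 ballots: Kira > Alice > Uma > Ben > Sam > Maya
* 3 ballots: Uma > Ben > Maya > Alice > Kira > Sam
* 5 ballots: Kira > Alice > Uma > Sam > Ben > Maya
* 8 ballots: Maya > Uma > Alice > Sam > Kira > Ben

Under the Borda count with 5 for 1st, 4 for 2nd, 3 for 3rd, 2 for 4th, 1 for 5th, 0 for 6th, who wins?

Maya: 8×3 + 3×0 + 3×3 + 5×0 + 8×5 = 73
Sam: 8×2 + 3×1 + 3×0 + 5×2 + 8×2 = 45
Kira: 8×0 + 3×5 + 3×1 + 5×5 + 8×1 = 51
Ben: 8×1 + 3×2 + 3×4 + 5×1 + 8×0 = 31
Alice: 8×5 + 3×4 + 3×2 + 5×4 + 8×3 = 102
Uma: 8×4 + 3×3 + 3×5 + 5×3 + 8×4 = 103

Uma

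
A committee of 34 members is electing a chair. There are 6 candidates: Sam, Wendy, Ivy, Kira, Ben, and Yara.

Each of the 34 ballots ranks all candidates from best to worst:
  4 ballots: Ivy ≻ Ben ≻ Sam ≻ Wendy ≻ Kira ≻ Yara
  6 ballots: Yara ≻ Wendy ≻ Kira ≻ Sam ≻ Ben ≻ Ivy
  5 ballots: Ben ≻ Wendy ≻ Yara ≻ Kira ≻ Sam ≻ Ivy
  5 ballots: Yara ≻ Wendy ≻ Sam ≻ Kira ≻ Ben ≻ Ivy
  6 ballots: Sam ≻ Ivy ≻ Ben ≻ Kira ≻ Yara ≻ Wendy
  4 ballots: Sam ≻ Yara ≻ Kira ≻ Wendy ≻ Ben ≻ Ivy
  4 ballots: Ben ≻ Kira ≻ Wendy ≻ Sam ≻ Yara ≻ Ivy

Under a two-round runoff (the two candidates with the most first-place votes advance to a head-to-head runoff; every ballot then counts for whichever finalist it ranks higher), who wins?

Sam

Round 1 first-place votes: Sam 10, Wendy 0, Ivy 4, Kira 0, Ben 9, Yara 11. Yara and Sam advance.
Runoff: Yara is ranked above Sam on 16 ballots, Sam above Yara on 18.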